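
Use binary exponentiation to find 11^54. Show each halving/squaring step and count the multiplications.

Computing 11^54 by squaring (build up from 11^1; each line after the first costs one multiplication):

11^1 = 11
11^2 = (11^1)^2 = 11^2 = 121
11^3 = 11 * 11^2 = 11 * 121 = 1331
11^6 = (11^3)^2 = 1331^2 = 1771561
11^12 = (11^6)^2 = 1771561^2 = 3138428376721
11^13 = 11 * 11^12 = 11 * 3138428376721 = 34522712143931
11^26 = (11^13)^2 = 34522712143931^2 = 1191817653772720942460132761
11^27 = 11 * 11^26 = 11 * 1191817653772720942460132761 = 13109994191499930367061460371
11^54 = (11^27)^2 = 13109994191499930367061460371^2 = 171871947701161912897410416779483616222663749691203457641

Result: 171871947701161912897410416779483616222663749691203457641
Multiplications needed: 8 (8 lines after 11^1)

11^54 = 171871947701161912897410416779483616222663749691203457641. Using exponentiation by squaring, this requires 8 multiplications. The key idea: if the exponent is even, square the half-power; if odd, multiply by the base once.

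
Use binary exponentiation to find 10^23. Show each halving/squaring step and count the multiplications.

Computing 10^23 by squaring (build up from 10^1; each line after the first costs one multiplication):

10^1 = 10
10^2 = (10^1)^2 = 10^2 = 100
10^4 = (10^2)^2 = 100^2 = 10000
10^5 = 10 * 10^4 = 10 * 10000 = 100000
10^10 = (10^5)^2 = 100000^2 = 10000000000
10^11 = 10 * 10^10 = 10 * 10000000000 = 100000000000
10^22 = (10^11)^2 = 100000000000^2 = 10000000000000000000000
10^23 = 10 * 10^22 = 10 * 10000000000000000000000 = 100000000000000000000000

Result: 100000000000000000000000
Multiplications needed: 7 (7 lines after 10^1)

10^23 = 100000000000000000000000. Using exponentiation by squaring, this requires 7 multiplications. The key idea: if the exponent is even, square the half-power; if odd, multiply by the base once.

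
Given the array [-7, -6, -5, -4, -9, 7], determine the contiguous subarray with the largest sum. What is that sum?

Using Kadane's algorithm on [-7, -6, -5, -4, -9, 7]:

Scanning through the array:
Position 1 (value -6): max_ending_here = -6, max_so_far = -6
Position 2 (value -5): max_ending_here = -5, max_so_far = -5
Position 3 (value -4): max_ending_here = -4, max_so_far = -4
Position 4 (value -9): max_ending_here = -9, max_so_far = -4
Position 5 (value 7): max_ending_here = 7, max_so_far = 7

Maximum subarray: [7]
Maximum sum: 7

The maximum subarray is [7] with sum 7. This subarray runs from index 5 to index 5.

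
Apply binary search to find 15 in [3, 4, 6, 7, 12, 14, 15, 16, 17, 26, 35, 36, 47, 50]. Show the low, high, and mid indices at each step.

Binary search for 15 in [3, 4, 6, 7, 12, 14, 15, 16, 17, 26, 35, 36, 47, 50]:

lo=0, hi=13, mid=6, arr[mid]=15 -> Found target at index 6!

Binary search finds 15 at index 6 after 1 comparisons. The search repeatedly halves the search space by comparing with the middle element.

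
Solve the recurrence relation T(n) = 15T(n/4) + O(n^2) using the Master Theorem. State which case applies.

Master Theorem for T(n) = 15T(n/4) + O(n^2):

a = 15, b = 4, c = 2
log_b(a) = log_4(15) = 1.9534

Case 3: c = 2 > log_4(15) = 1.9534
T(n) = O(n^2) = O(n^2)

For T(n) = 15T(n/4) + O(n^2): log_4(15) = 1.9534. This is Case 3 of the Master Theorem (c > log_b(a), work dominated by root), giving O(n^2).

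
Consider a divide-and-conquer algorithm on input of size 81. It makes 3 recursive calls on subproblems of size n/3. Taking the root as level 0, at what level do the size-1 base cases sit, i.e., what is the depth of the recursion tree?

For divide and conquer with division factor 3:

Problem sizes at each level:
Level 0: 81
Level 1: 27
Level 2: 9
Level 3: 3
Level 4: 1

The root is level 0 and the size-1 base case is level 4 (the tree spans levels 0 through 4, i.e. 5 levels counting the root), so the depth is the number of divisions: log_3(81) = 4

The recursion tree depth is log_3(81) = 4. At each level, the problem size is divided by 3, so it takes 4 divisions to reduce to a base case of size 1. The algorithm makes 3 recursive calls at each level.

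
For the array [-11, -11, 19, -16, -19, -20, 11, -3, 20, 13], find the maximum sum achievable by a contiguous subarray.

Using Kadane's algorithm on [-11, -11, 19, -16, -19, -20, 11, -3, 20, 13]:

Scanning through the array:
Position 1 (value -11): max_ending_here = -11, max_so_far = -11
Position 2 (value 19): max_ending_here = 19, max_so_far = 19
Position 3 (value -16): max_ending_here = 3, max_so_far = 19
Position 4 (value -19): max_ending_here = -16, max_so_far = 19
Position 5 (value -20): max_ending_here = -20, max_so_far = 19
Position 6 (value 11): max_ending_here = 11, max_so_far = 19
Position 7 (value -3): max_ending_here = 8, max_so_far = 19
Position 8 (value 20): max_ending_here = 28, max_so_far = 28
Position 9 (value 13): max_ending_here = 41, max_so_far = 41

Maximum subarray: [11, -3, 20, 13]
Maximum sum: 41

The maximum subarray is [11, -3, 20, 13] with sum 41. This subarray runs from index 6 to index 9.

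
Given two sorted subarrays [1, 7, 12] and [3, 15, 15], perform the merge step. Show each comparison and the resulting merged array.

Merging process:

Compare 1 vs 3: take 1 from left. Merged: [1]
Compare 7 vs 3: take 3 from right. Merged: [1, 3]
Compare 7 vs 15: take 7 from left. Merged: [1, 3, 7]
Compare 12 vs 15: take 12 from left. Merged: [1, 3, 7, 12]
Append remaining from right: [15, 15]. Merged: [1, 3, 7, 12, 15, 15]

Final merged array: [1, 3, 7, 12, 15, 15]
Total comparisons: 4

The merged array is [1, 3, 7, 12, 15, 15], requiring 4 comparisons. The merge step runs in O(n) time where n is the total number of elements.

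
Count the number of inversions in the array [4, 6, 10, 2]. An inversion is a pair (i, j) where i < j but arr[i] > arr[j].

Finding inversions in [4, 6, 10, 2]:

(0, 3): arr[0]=4 > arr[3]=2
(1, 3): arr[1]=6 > arr[3]=2
(2, 3): arr[2]=10 > arr[3]=2

Total inversions: 3

The array has 3 inversion(s): (0,3), (1,3), (2,3). Each pair (i,j) satisfies i < j and arr[i] > arr[j].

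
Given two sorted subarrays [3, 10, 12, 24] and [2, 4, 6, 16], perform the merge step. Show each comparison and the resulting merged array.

Merging process:

Compare 3 vs 2: take 2 from right. Merged: [2]
Compare 3 vs 4: take 3 from left. Merged: [2, 3]
Compare 10 vs 4: take 4 from right. Merged: [2, 3, 4]
Compare 10 vs 6: take 6 from right. Merged: [2, 3, 4, 6]
Compare 10 vs 16: take 10 from left. Merged: [2, 3, 4, 6, 10]
Compare 12 vs 16: take 12 from left. Merged: [2, 3, 4, 6, 10, 12]
Compare 24 vs 16: take 16 from right. Merged: [2, 3, 4, 6, 10, 12, 16]
Append remaining from left: [24]. Merged: [2, 3, 4, 6, 10, 12, 16, 24]

Final merged array: [2, 3, 4, 6, 10, 12, 16, 24]
Total comparisons: 7

The merged array is [2, 3, 4, 6, 10, 12, 16, 24], requiring 7 comparisons. The merge step runs in O(n) time where n is the total number of elements.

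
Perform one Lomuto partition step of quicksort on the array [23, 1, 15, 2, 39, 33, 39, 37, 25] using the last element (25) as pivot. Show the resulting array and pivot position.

Lomuto partition with pivot = 25:

Initial array: [23, 1, 15, 2, 39, 33, 39, 37, 25]

arr[0]=23 <= 25: swap with position 0, array becomes [23, 1, 15, 2, 39, 33, 39, 37, 25]
arr[1]=1 <= 25: swap with position 1, array becomes [23, 1, 15, 2, 39, 33, 39, 37, 25]
arr[2]=15 <= 25: swap with position 2, array becomes [23, 1, 15, 2, 39, 33, 39, 37, 25]
arr[3]=2 <= 25: swap with position 3, array becomes [23, 1, 15, 2, 39, 33, 39, 37, 25]
arr[4]=39 > 25: no swap
arr[5]=33 > 25: no swap
arr[6]=39 > 25: no swap
arr[7]=37 > 25: no swap

Place pivot at position 4: [23, 1, 15, 2, 25, 33, 39, 37, 39]
Pivot position: 4

After partitioning with pivot 25, the array becomes [23, 1, 15, 2, 25, 33, 39, 37, 39]. The pivot is placed at index 4. All elements to the left of the pivot are <= 25, and all elements to the right are > 25.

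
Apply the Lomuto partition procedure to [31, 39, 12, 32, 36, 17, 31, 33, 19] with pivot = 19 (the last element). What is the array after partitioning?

Lomuto partition with pivot = 19:

Initial array: [31, 39, 12, 32, 36, 17, 31, 33, 19]

arr[0]=31 > 19: no swap
arr[1]=39 > 19: no swap
arr[2]=12 <= 19: swap with position 0, array becomes [12, 39, 31, 32, 36, 17, 31, 33, 19]
arr[3]=32 > 19: no swap
arr[4]=36 > 19: no swap
arr[5]=17 <= 19: swap with position 1, array becomes [12, 17, 31, 32, 36, 39, 31, 33, 19]
arr[6]=31 > 19: no swap
arr[7]=33 > 19: no swap

Place pivot at position 2: [12, 17, 19, 32, 36, 39, 31, 33, 31]
Pivot position: 2

After partitioning with pivot 19, the array becomes [12, 17, 19, 32, 36, 39, 31, 33, 31]. The pivot is placed at index 2. All elements to the left of the pivot are <= 19, and all elements to the right are > 19.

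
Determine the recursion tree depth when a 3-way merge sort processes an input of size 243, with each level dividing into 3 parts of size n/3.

For divide and conquer with division factor 3:

Problem sizes at each level:
Level 0: 243
Level 1: 81
Level 2: 27
Level 3: 9
Level 4: 3
Level 5: 1

The root is level 0 and the size-1 base case is level 5 (the tree spans levels 0 through 5, i.e. 6 levels counting the root), so the depth is the number of divisions: log_3(243) = 5

The recursion tree depth is log_3(243) = 5. At each level, the problem size is divided by 3, so it takes 5 divisions to reduce to a base case of size 1. The algorithm makes 3 recursive calls at each level.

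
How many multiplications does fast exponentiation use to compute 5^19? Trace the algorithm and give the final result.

Computing 5^19 by squaring (build up from 5^1; each line after the first costs one multiplication):

5^1 = 5
5^2 = (5^1)^2 = 5^2 = 25
5^4 = (5^2)^2 = 25^2 = 625
5^8 = (5^4)^2 = 625^2 = 390625
5^9 = 5 * 5^8 = 5 * 390625 = 1953125
5^18 = (5^9)^2 = 1953125^2 = 3814697265625
5^19 = 5 * 5^18 = 5 * 3814697265625 = 19073486328125

Result: 19073486328125
Multiplications needed: 6 (6 lines after 5^1)

5^19 = 19073486328125. Using exponentiation by squaring, this requires 6 multiplications. The key idea: if the exponent is even, square the half-power; if odd, multiply by the base once.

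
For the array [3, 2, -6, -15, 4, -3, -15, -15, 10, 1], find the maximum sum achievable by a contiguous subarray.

Using Kadane's algorithm on [3, 2, -6, -15, 4, -3, -15, -15, 10, 1]:

Scanning through the array:
Position 1 (value 2): max_ending_here = 5, max_so_far = 5
Position 2 (value -6): max_ending_here = -1, max_so_far = 5
Position 3 (value -15): max_ending_here = -15, max_so_far = 5
Position 4 (value 4): max_ending_here = 4, max_so_far = 5
Position 5 (value -3): max_ending_here = 1, max_so_far = 5
Position 6 (value -15): max_ending_here = -14, max_so_far = 5
Position 7 (value -15): max_ending_here = -15, max_so_far = 5
Position 8 (value 10): max_ending_here = 10, max_so_far = 10
Position 9 (value 1): max_ending_here = 11, max_so_far = 11

Maximum subarray: [10, 1]
Maximum sum: 11

The maximum subarray is [10, 1] with sum 11. This subarray runs from index 8 to index 9.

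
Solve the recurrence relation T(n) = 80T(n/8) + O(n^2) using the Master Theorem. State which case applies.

Master Theorem for T(n) = 80T(n/8) + O(n^2):

a = 80, b = 8, c = 2
log_b(a) = log_8(80) = 2.1073

Case 1: c = 2 < log_8(80) = 2.1073
T(n) = O(n^(log_8 80))

For T(n) = 80T(n/8) + O(n^2): log_8(80) = 2.1073. This is Case 1 of the Master Theorem (c < log_b(a), work dominated by leaves), giving O(n^(log_8 80)).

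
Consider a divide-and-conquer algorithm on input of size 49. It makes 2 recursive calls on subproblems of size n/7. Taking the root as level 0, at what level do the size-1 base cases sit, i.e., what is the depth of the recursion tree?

For divide and conquer with division factor 7:

Problem sizes at each level:
Level 0: 49
Level 1: 7
Level 2: 1

The root is level 0 and the size-1 base case is level 2 (the tree spans levels 0 through 2, i.e. 3 levels counting the root), so the depth is the number of divisions: log_7(49) = 2

The recursion tree depth is log_7(49) = 2. At each level, the problem size is divided by 7, so it takes 2 divisions to reduce to a base case of size 1. The algorithm makes 2 recursive calls at each level.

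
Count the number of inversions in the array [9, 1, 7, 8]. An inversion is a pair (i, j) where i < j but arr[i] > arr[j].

Finding inversions in [9, 1, 7, 8]:

(0, 1): arr[0]=9 > arr[1]=1
(0, 2): arr[0]=9 > arr[2]=7
(0, 3): arr[0]=9 > arr[3]=8

Total inversions: 3

The array has 3 inversion(s): (0,1), (0,2), (0,3). Each pair (i,j) satisfies i < j and arr[i] > arr[j].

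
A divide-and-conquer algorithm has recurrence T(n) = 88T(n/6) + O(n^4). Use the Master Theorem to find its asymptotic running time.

Master Theorem for T(n) = 88T(n/6) + O(n^4):

a = 88, b = 6, c = 4
log_b(a) = log_6(88) = 2.4988

Case 3: c = 4 > log_6(88) = 2.4988
T(n) = O(n^4) = O(n^4)

For T(n) = 88T(n/6) + O(n^4): log_6(88) = 2.4988. This is Case 3 of the Master Theorem (c > log_b(a), work dominated by root), giving O(n^4).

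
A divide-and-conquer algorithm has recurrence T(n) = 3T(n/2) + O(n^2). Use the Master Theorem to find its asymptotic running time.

Master Theorem for T(n) = 3T(n/2) + O(n^2):

a = 3, b = 2, c = 2
log_b(a) = log_2(3) = 1.5850

Case 3: c = 2 > log_2(3) = 1.5850
T(n) = O(n^2) = O(n^2)

For T(n) = 3T(n/2) + O(n^2): log_2(3) = 1.5850. This is Case 3 of the Master Theorem (c > log_b(a), work dominated by root), giving O(n^2).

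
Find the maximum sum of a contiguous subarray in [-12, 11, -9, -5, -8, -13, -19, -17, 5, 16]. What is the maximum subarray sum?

Using Kadane's algorithm on [-12, 11, -9, -5, -8, -13, -19, -17, 5, 16]:

Scanning through the array:
Position 1 (value 11): max_ending_here = 11, max_so_far = 11
Position 2 (value -9): max_ending_here = 2, max_so_far = 11
Position 3 (value -5): max_ending_here = -3, max_so_far = 11
Position 4 (value -8): max_ending_here = -8, max_so_far = 11
Position 5 (value -13): max_ending_here = -13, max_so_far = 11
Position 6 (value -19): max_ending_here = -19, max_so_far = 11
Position 7 (value -17): max_ending_here = -17, max_so_far = 11
Position 8 (value 5): max_ending_here = 5, max_so_far = 11
Position 9 (value 16): max_ending_here = 21, max_so_far = 21

Maximum subarray: [5, 16]
Maximum sum: 21

The maximum subarray is [5, 16] with sum 21. This subarray runs from index 8 to index 9.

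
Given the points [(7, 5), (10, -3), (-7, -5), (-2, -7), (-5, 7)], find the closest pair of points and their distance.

Computing all pairwise distances among 5 points:

d((7, 5), (10, -3)) = 8.544
d((7, 5), (-7, -5)) = 17.2047
d((7, 5), (-2, -7)) = 15.0
d((7, 5), (-5, 7)) = 12.1655
d((10, -3), (-7, -5)) = 17.1172
d((10, -3), (-2, -7)) = 12.6491
d((10, -3), (-5, 7)) = 18.0278
d((-7, -5), (-2, -7)) = 5.3852 <-- minimum
d((-7, -5), (-5, 7)) = 12.1655
d((-2, -7), (-5, 7)) = 14.3178

Closest pair: (-7, -5) and (-2, -7) with distance 5.3852

The closest pair is (-7, -5) and (-2, -7) with Euclidean distance 5.3852. For 5 points, brute-force pairwise comparison is shown above. For large n, the divide-and-conquer algorithm (sort by x, recurse on halves, check the dividing strip) achieves O(n log n).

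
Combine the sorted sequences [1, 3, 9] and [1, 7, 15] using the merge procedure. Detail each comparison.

Merging process:

Compare 1 vs 1: take 1 from left. Merged: [1]
Compare 3 vs 1: take 1 from right. Merged: [1, 1]
Compare 3 vs 7: take 3 from left. Merged: [1, 1, 3]
Compare 9 vs 7: take 7 from right. Merged: [1, 1, 3, 7]
Compare 9 vs 15: take 9 from left. Merged: [1, 1, 3, 7, 9]
Append remaining from right: [15]. Merged: [1, 1, 3, 7, 9, 15]

Final merged array: [1, 1, 3, 7, 9, 15]
Total comparisons: 5

The merged array is [1, 1, 3, 7, 9, 15], requiring 5 comparisons. The merge step runs in O(n) time where n is the total number of elements.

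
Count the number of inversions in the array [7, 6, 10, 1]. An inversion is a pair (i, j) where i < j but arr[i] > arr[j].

Finding inversions in [7, 6, 10, 1]:

(0, 1): arr[0]=7 > arr[1]=6
(0, 3): arr[0]=7 > arr[3]=1
(1, 3): arr[1]=6 > arr[3]=1
(2, 3): arr[2]=10 > arr[3]=1

Total inversions: 4

The array has 4 inversion(s): (0,1), (0,3), (1,3), (2,3). Each pair (i,j) satisfies i < j and arr[i] > arr[j].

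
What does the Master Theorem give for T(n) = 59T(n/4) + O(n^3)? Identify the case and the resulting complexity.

Master Theorem for T(n) = 59T(n/4) + O(n^3):

a = 59, b = 4, c = 3
log_b(a) = log_4(59) = 2.9413

Case 3: c = 3 > log_4(59) = 2.9413
T(n) = O(n^3) = O(n^3)

For T(n) = 59T(n/4) + O(n^3): log_4(59) = 2.9413. This is Case 3 of the Master Theorem (c > log_b(a), work dominated by root), giving O(n^3).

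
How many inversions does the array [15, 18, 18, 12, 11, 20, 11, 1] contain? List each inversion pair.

Finding inversions in [15, 18, 18, 12, 11, 20, 11, 1]:

(0, 3): arr[0]=15 > arr[3]=12
(0, 4): arr[0]=15 > arr[4]=11
(0, 6): arr[0]=15 > arr[6]=11
(0, 7): arr[0]=15 > arr[7]=1
(1, 3): arr[1]=18 > arr[3]=12
(1, 4): arr[1]=18 > arr[4]=11
(1, 6): arr[1]=18 > arr[6]=11
(1, 7): arr[1]=18 > arr[7]=1
(2, 3): arr[2]=18 > arr[3]=12
(2, 4): arr[2]=18 > arr[4]=11
(2, 6): arr[2]=18 > arr[6]=11
(2, 7): arr[2]=18 > arr[7]=1
(3, 4): arr[3]=12 > arr[4]=11
(3, 6): arr[3]=12 > arr[6]=11
(3, 7): arr[3]=12 > arr[7]=1
(4, 7): arr[4]=11 > arr[7]=1
(5, 6): arr[5]=20 > arr[6]=11
(5, 7): arr[5]=20 > arr[7]=1
(6, 7): arr[6]=11 > arr[7]=1

Total inversions: 19

The array has 19 inversion(s): (0,3), (0,4), (0,6), (0,7), (1,3), (1,4), (1,6), (1,7), (2,3), (2,4), (2,6), (2,7), (3,4), (3,6), (3,7), (4,7), (5,6), (5,7), (6,7). Each pair (i,j) satisfies i < j and arr[i] > arr[j].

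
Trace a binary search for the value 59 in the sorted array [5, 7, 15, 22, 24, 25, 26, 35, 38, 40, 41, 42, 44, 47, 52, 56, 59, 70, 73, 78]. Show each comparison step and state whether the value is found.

Binary search for 59 in [5, 7, 15, 22, 24, 25, 26, 35, 38, 40, 41, 42, 44, 47, 52, 56, 59, 70, 73, 78]:

lo=0, hi=19, mid=9, arr[mid]=40 -> 40 < 59, search right half
lo=10, hi=19, mid=14, arr[mid]=52 -> 52 < 59, search right half
lo=15, hi=19, mid=17, arr[mid]=70 -> 70 > 59, search left half
lo=15, hi=16, mid=15, arr[mid]=56 -> 56 < 59, search right half
lo=16, hi=16, mid=16, arr[mid]=59 -> Found target at index 16!

Binary search finds 59 at index 16 after 5 comparisons. The search repeatedly halves the search space by comparing with the middle element.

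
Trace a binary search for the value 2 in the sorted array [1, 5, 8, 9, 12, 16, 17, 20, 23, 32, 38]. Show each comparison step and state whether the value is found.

Binary search for 2 in [1, 5, 8, 9, 12, 16, 17, 20, 23, 32, 38]:

lo=0, hi=10, mid=5, arr[mid]=16 -> 16 > 2, search left half
lo=0, hi=4, mid=2, arr[mid]=8 -> 8 > 2, search left half
lo=0, hi=1, mid=0, arr[mid]=1 -> 1 < 2, search right half
lo=1, hi=1, mid=1, arr[mid]=5 -> 5 > 2, search left half
lo=1 > hi=0, target 2 not found

Binary search determines that 2 is not in the array after 4 comparisons. The search space was exhausted without finding the target.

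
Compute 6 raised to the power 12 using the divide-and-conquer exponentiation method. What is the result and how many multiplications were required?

Computing 6^12 by squaring (build up from 6^1; each line after the first costs one multiplication):

6^1 = 6
6^2 = (6^1)^2 = 6^2 = 36
6^3 = 6 * 6^2 = 6 * 36 = 216
6^6 = (6^3)^2 = 216^2 = 46656
6^12 = (6^6)^2 = 46656^2 = 2176782336

Result: 2176782336
Multiplications needed: 4 (4 lines after 6^1)

6^12 = 2176782336. Using exponentiation by squaring, this requires 4 multiplications. The key idea: if the exponent is even, square the half-power; if odd, multiply by the base once.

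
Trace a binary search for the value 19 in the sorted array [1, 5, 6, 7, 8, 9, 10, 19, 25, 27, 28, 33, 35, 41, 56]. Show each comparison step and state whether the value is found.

Binary search for 19 in [1, 5, 6, 7, 8, 9, 10, 19, 25, 27, 28, 33, 35, 41, 56]:

lo=0, hi=14, mid=7, arr[mid]=19 -> Found target at index 7!

Binary search finds 19 at index 7 after 1 comparisons. The search repeatedly halves the search space by comparing with the middle element.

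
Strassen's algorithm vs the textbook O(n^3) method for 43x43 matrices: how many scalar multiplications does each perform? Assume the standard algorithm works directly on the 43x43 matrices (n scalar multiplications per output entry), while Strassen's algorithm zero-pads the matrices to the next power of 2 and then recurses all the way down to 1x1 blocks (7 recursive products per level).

Matrix multiplication for 43x43 matrices:

Strassen's algorithm requires power-of-2 dimensions. Pad 43x43 to 64x64 (next power of 2).

Standard algorithm: 43^3 = 79507 multiplications
Strassen's algorithm: 7^(log2(64)) = 7^6 = 117649 multiplications
Difference: 79507 - 117649 = -38142 (Strassen uses MORE here due to padding overhead — for small or just-over-power-of-2 n, padding can outweigh the per-level savings)

Standard: 79507 multiplications (43^3). Strassen: 117649 multiplications (7^6, after padding to 64x64). Strassen reduces 8 recursive multiplications to 7 at each level.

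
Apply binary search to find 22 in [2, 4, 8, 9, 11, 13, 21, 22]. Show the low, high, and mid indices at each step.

Binary search for 22 in [2, 4, 8, 9, 11, 13, 21, 22]:

lo=0, hi=7, mid=3, arr[mid]=9 -> 9 < 22, search right half
lo=4, hi=7, mid=5, arr[mid]=13 -> 13 < 22, search right half
lo=6, hi=7, mid=6, arr[mid]=21 -> 21 < 22, search right half
lo=7, hi=7, mid=7, arr[mid]=22 -> Found target at index 7!

Binary search finds 22 at index 7 after 4 comparisons. The search repeatedly halves the search space by comparing with the middle element.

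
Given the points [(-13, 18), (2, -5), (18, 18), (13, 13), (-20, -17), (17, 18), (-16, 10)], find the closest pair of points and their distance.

Computing all pairwise distances among 7 points:

d((-13, 18), (2, -5)) = 27.4591
d((-13, 18), (18, 18)) = 31.0
d((-13, 18), (13, 13)) = 26.4764
d((-13, 18), (-20, -17)) = 35.6931
d((-13, 18), (17, 18)) = 30.0
d((-13, 18), (-16, 10)) = 8.544
d((2, -5), (18, 18)) = 28.0179
d((2, -5), (13, 13)) = 21.095
d((2, -5), (-20, -17)) = 25.0599
d((2, -5), (17, 18)) = 27.4591
d((2, -5), (-16, 10)) = 23.4307
d((18, 18), (13, 13)) = 7.0711
d((18, 18), (-20, -17)) = 51.6624
d((18, 18), (17, 18)) = 1.0 <-- minimum
d((18, 18), (-16, 10)) = 34.9285
d((13, 13), (-20, -17)) = 44.5982
d((13, 13), (17, 18)) = 6.4031
d((13, 13), (-16, 10)) = 29.1548
d((-20, -17), (17, 18)) = 50.9313
d((-20, -17), (-16, 10)) = 27.2947
d((17, 18), (-16, 10)) = 33.9559

Closest pair: (18, 18) and (17, 18) with distance 1.0

The closest pair is (18, 18) and (17, 18) with Euclidean distance 1.0. For 7 points, brute-force pairwise comparison is shown above. For large n, the divide-and-conquer algorithm (sort by x, recurse on halves, check the dividing strip) achieves O(n log n).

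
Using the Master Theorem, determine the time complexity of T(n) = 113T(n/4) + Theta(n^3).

Master Theorem for T(n) = 113T(n/4) + O(n^3):

a = 113, b = 4, c = 3
log_b(a) = log_4(113) = 3.4101

Case 1: c = 3 < log_4(113) = 3.4101
T(n) = O(n^(log_4 113))

For T(n) = 113T(n/4) + O(n^3): log_4(113) = 3.4101. This is Case 1 of the Master Theorem (c < log_b(a), work dominated by leaves), giving O(n^(log_4 113)).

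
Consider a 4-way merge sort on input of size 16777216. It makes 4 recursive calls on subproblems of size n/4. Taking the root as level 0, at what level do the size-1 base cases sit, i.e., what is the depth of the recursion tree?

For divide and conquer with division factor 4:

Problem sizes at each level:
Level 0: 16777216
Level 1: 4194304
Level 2: 1048576
Level 3: 262144
Level 4: 65536
Level 5: 16384
Level 6: 4096
Level 7: 1024
Level 8: 256
Level 9: 64
Level 10: 16
Level 11: 4
Level 12: 1

The root is level 0 and the size-1 base case is level 12 (the tree spans levels 0 through 12, i.e. 13 levels counting the root), so the depth is the number of divisions: log_4(16777216) = 12

The recursion tree depth is log_4(16777216) = 12. At each level, the problem size is divided by 4, so it takes 12 divisions to reduce to a base case of size 1. The algorithm makes 4 recursive calls at each level.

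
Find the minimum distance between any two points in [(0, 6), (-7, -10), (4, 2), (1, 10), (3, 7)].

Computing all pairwise distances among 5 points:

d((0, 6), (-7, -10)) = 17.4642
d((0, 6), (4, 2)) = 5.6569
d((0, 6), (1, 10)) = 4.1231
d((0, 6), (3, 7)) = 3.1623 <-- minimum
d((-7, -10), (4, 2)) = 16.2788
d((-7, -10), (1, 10)) = 21.5407
d((-7, -10), (3, 7)) = 19.7231
d((4, 2), (1, 10)) = 8.544
d((4, 2), (3, 7)) = 5.099
d((1, 10), (3, 7)) = 3.6056

Closest pair: (0, 6) and (3, 7) with distance 3.1623

The closest pair is (0, 6) and (3, 7) with Euclidean distance 3.1623. For 5 points, brute-force pairwise comparison is shown above. For large n, the divide-and-conquer algorithm (sort by x, recurse on halves, check the dividing strip) achieves O(n log n).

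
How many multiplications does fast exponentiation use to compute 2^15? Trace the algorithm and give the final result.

Computing 2^15 by squaring (build up from 2^1; each line after the first costs one multiplication):

2^1 = 2
2^2 = (2^1)^2 = 2^2 = 4
2^3 = 2 * 2^2 = 2 * 4 = 8
2^6 = (2^3)^2 = 8^2 = 64
2^7 = 2 * 2^6 = 2 * 64 = 128
2^14 = (2^7)^2 = 128^2 = 16384
2^15 = 2 * 2^14 = 2 * 16384 = 32768

Result: 32768
Multiplications needed: 6 (6 lines after 2^1)

2^15 = 32768. Using exponentiation by squaring, this requires 6 multiplications. The key idea: if the exponent is even, square the half-power; if odd, multiply by the base once.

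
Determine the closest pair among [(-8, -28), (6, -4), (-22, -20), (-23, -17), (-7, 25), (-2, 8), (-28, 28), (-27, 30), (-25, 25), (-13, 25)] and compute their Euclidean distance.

Computing all pairwise distances among 10 points:

d((-8, -28), (6, -4)) = 27.7849
d((-8, -28), (-22, -20)) = 16.1245
d((-8, -28), (-23, -17)) = 18.6011
d((-8, -28), (-7, 25)) = 53.0094
d((-8, -28), (-2, 8)) = 36.4966
d((-8, -28), (-28, 28)) = 59.4643
d((-8, -28), (-27, 30)) = 61.0328
d((-8, -28), (-25, 25)) = 55.6597
d((-8, -28), (-13, 25)) = 53.2353
d((6, -4), (-22, -20)) = 32.249
d((6, -4), (-23, -17)) = 31.7805
d((6, -4), (-7, 25)) = 31.7805
d((6, -4), (-2, 8)) = 14.4222
d((6, -4), (-28, 28)) = 46.6905
d((6, -4), (-27, 30)) = 47.3814
d((6, -4), (-25, 25)) = 42.45
d((6, -4), (-13, 25)) = 34.6699
d((-22, -20), (-23, -17)) = 3.1623
d((-22, -20), (-7, 25)) = 47.4342
d((-22, -20), (-2, 8)) = 34.4093
d((-22, -20), (-28, 28)) = 48.3735
d((-22, -20), (-27, 30)) = 50.2494
d((-22, -20), (-25, 25)) = 45.0999
d((-22, -20), (-13, 25)) = 45.8912
d((-23, -17), (-7, 25)) = 44.9444
d((-23, -17), (-2, 8)) = 32.6497
d((-23, -17), (-28, 28)) = 45.2769
d((-23, -17), (-27, 30)) = 47.1699
d((-23, -17), (-25, 25)) = 42.0476
d((-23, -17), (-13, 25)) = 43.1741
d((-7, 25), (-2, 8)) = 17.72
d((-7, 25), (-28, 28)) = 21.2132
d((-7, 25), (-27, 30)) = 20.6155
d((-7, 25), (-25, 25)) = 18.0
d((-7, 25), (-13, 25)) = 6.0
d((-2, 8), (-28, 28)) = 32.8024
d((-2, 8), (-27, 30)) = 33.3017
d((-2, 8), (-25, 25)) = 28.6007
d((-2, 8), (-13, 25)) = 20.2485
d((-28, 28), (-27, 30)) = 2.2361 <-- minimum
d((-28, 28), (-25, 25)) = 4.2426
d((-28, 28), (-13, 25)) = 15.2971
d((-27, 30), (-25, 25)) = 5.3852
d((-27, 30), (-13, 25)) = 14.8661
d((-25, 25), (-13, 25)) = 12.0

Closest pair: (-28, 28) and (-27, 30) with distance 2.2361

The closest pair is (-28, 28) and (-27, 30) with Euclidean distance 2.2361. For 10 points, brute-force pairwise comparison is shown above. For large n, the divide-and-conquer algorithm (sort by x, recurse on halves, check the dividing strip) achieves O(n log n).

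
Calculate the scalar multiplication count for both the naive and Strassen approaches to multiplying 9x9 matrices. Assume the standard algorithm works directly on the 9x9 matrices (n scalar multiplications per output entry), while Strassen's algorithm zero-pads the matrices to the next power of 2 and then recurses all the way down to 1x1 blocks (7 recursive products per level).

Matrix multiplication for 9x9 matrices:

Strassen's algorithm requires power-of-2 dimensions. Pad 9x9 to 16x16 (next power of 2).

Standard algorithm: 9^3 = 729 multiplications
Strassen's algorithm: 7^(log2(16)) = 7^4 = 2401 multiplications
Difference: 729 - 2401 = -1672 (Strassen uses MORE here due to padding overhead — for small or just-over-power-of-2 n, padding can outweigh the per-level savings)

Standard: 729 multiplications (9^3). Strassen: 2401 multiplications (7^4, after padding to 16x16). Strassen reduces 8 recursive multiplications to 7 at each level.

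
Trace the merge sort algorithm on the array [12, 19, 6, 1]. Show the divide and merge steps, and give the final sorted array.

Merge sort trace:

Split: [12, 19, 6, 1] -> [12, 19] and [6, 1]
  Split: [12, 19] -> [12] and [19]
  Merge: [12] + [19] -> [12, 19]
  Split: [6, 1] -> [6] and [1]
  Merge: [6] + [1] -> [1, 6]
Merge: [12, 19] + [1, 6] -> [1, 6, 12, 19]

Final sorted array: [1, 6, 12, 19]

The merge sort proceeds by recursively splitting the array and merging sorted halves.
After all merges, the sorted array is [1, 6, 12, 19].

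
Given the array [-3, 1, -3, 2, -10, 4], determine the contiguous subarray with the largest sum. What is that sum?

Using Kadane's algorithm on [-3, 1, -3, 2, -10, 4]:

Scanning through the array:
Position 1 (value 1): max_ending_here = 1, max_so_far = 1
Position 2 (value -3): max_ending_here = -2, max_so_far = 1
Position 3 (value 2): max_ending_here = 2, max_so_far = 2
Position 4 (value -10): max_ending_here = -8, max_so_far = 2
Position 5 (value 4): max_ending_here = 4, max_so_far = 4

Maximum subarray: [4]
Maximum sum: 4

The maximum subarray is [4] with sum 4. This subarray runs from index 5 to index 5.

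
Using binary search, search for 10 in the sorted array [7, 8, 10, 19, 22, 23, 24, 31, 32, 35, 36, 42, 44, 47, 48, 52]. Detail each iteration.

Binary search for 10 in [7, 8, 10, 19, 22, 23, 24, 31, 32, 35, 36, 42, 44, 47, 48, 52]:

lo=0, hi=15, mid=7, arr[mid]=31 -> 31 > 10, search left half
lo=0, hi=6, mid=3, arr[mid]=19 -> 19 > 10, search left half
lo=0, hi=2, mid=1, arr[mid]=8 -> 8 < 10, search right half
lo=2, hi=2, mid=2, arr[mid]=10 -> Found target at index 2!

Binary search finds 10 at index 2 after 4 comparisons. The search repeatedly halves the search space by comparing with the middle element.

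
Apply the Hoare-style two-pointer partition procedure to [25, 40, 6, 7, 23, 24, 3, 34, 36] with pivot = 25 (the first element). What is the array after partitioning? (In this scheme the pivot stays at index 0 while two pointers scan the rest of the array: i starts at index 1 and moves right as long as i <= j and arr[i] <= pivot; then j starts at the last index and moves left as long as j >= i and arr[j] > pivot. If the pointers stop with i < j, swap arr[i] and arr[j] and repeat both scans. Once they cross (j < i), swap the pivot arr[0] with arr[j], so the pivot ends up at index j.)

Hoare-style two-pointer partition with pivot = 25:

Initial array: [25, 40, 6, 7, 23, 24, 3, 34, 36]

Pointers start at i = 1, j = 8.
i stops at index 1 (arr[1]=40 > 25), j stops at index 6 (arr[6]=3 <= 25): swap arr[1] and arr[6], array becomes [25, 3, 6, 7, 23, 24, 40, 34, 36]
i ends at 6, j ends at 5: the pointers have crossed (j < i), so scanning stops.

Swap pivot arr[0] with arr[5] to place pivot at position 5: [24, 3, 6, 7, 23, 25, 40, 34, 36]
Pivot position: 5

After partitioning with pivot 25, the array becomes [24, 3, 6, 7, 23, 25, 40, 34, 36]. The pivot is placed at index 5. All elements to the left of the pivot are <= 25, and all elements to the right are > 25.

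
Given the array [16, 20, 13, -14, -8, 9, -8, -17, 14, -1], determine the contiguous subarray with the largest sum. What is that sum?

Using Kadane's algorithm on [16, 20, 13, -14, -8, 9, -8, -17, 14, -1]:

Scanning through the array:
Position 1 (value 20): max_ending_here = 36, max_so_far = 36
Position 2 (value 13): max_ending_here = 49, max_so_far = 49
Position 3 (value -14): max_ending_here = 35, max_so_far = 49
Position 4 (value -8): max_ending_here = 27, max_so_far = 49
Position 5 (value 9): max_ending_here = 36, max_so_far = 49
Position 6 (value -8): max_ending_here = 28, max_so_far = 49
Position 7 (value -17): max_ending_here = 11, max_so_far = 49
Position 8 (value 14): max_ending_here = 25, max_so_far = 49
Position 9 (value -1): max_ending_here = 24, max_so_far = 49

Maximum subarray: [16, 20, 13]
Maximum sum: 49

The maximum subarray is [16, 20, 13] with sum 49. This subarray runs from index 0 to index 2.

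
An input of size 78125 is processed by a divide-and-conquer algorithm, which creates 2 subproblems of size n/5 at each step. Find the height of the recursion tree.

For divide and conquer with division factor 5:

Problem sizes at each level:
Level 0: 78125
Level 1: 15625
Level 2: 3125
Level 3: 625
Level 4: 125
Level 5: 25
Level 6: 5
Level 7: 1

The root is level 0 and the size-1 base case is level 7 (the tree spans levels 0 through 7, i.e. 8 levels counting the root), so the depth is the number of divisions: log_5(78125) = 7

The recursion tree depth is log_5(78125) = 7. At each level, the problem size is divided by 5, so it takes 7 divisions to reduce to a base case of size 1. The algorithm makes 2 recursive calls at each level.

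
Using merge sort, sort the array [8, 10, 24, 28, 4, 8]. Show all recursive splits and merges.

Merge sort trace:

Split: [8, 10, 24, 28, 4, 8] -> [8, 10, 24] and [28, 4, 8]
  Split: [8, 10, 24] -> [8] and [10, 24]
    Split: [10, 24] -> [10] and [24]
    Merge: [10] + [24] -> [10, 24]
  Merge: [8] + [10, 24] -> [8, 10, 24]
  Split: [28, 4, 8] -> [28] and [4, 8]
    Split: [4, 8] -> [4] and [8]
    Merge: [4] + [8] -> [4, 8]
  Merge: [28] + [4, 8] -> [4, 8, 28]
Merge: [8, 10, 24] + [4, 8, 28] -> [4, 8, 8, 10, 24, 28]

Final sorted array: [4, 8, 8, 10, 24, 28]

The merge sort proceeds by recursively splitting the array and merging sorted halves.
After all merges, the sorted array is [4, 8, 8, 10, 24, 28].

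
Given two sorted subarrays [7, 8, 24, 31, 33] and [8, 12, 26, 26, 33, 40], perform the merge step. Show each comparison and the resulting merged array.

Merging process:

Compare 7 vs 8: take 7 from left. Merged: [7]
Compare 8 vs 8: take 8 from left. Merged: [7, 8]
Compare 24 vs 8: take 8 from right. Merged: [7, 8, 8]
Compare 24 vs 12: take 12 from right. Merged: [7, 8, 8, 12]
Compare 24 vs 26: take 24 from left. Merged: [7, 8, 8, 12, 24]
Compare 31 vs 26: take 26 from right. Merged: [7, 8, 8, 12, 24, 26]
Compare 31 vs 26: take 26 from right. Merged: [7, 8, 8, 12, 24, 26, 26]
Compare 31 vs 33: take 31 from left. Merged: [7, 8, 8, 12, 24, 26, 26, 31]
Compare 33 vs 33: take 33 from left. Merged: [7, 8, 8, 12, 24, 26, 26, 31, 33]
Append remaining from right: [33, 40]. Merged: [7, 8, 8, 12, 24, 26, 26, 31, 33, 33, 40]

Final merged array: [7, 8, 8, 12, 24, 26, 26, 31, 33, 33, 40]
Total comparisons: 9

The merged array is [7, 8, 8, 12, 24, 26, 26, 31, 33, 33, 40], requiring 9 comparisons. The merge step runs in O(n) time where n is the total number of elements.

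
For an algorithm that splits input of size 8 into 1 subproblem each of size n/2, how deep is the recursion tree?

For divide and conquer with division factor 2:

Problem sizes at each level:
Level 0: 8
Level 1: 4
Level 2: 2
Level 3: 1

The root is level 0 and the size-1 base case is level 3 (the tree spans levels 0 through 3, i.e. 4 levels counting the root), so the depth is the number of divisions: log_2(8) = 3

The recursion tree depth is log_2(8) = 3. At each level, the problem size is divided by 2, so it takes 3 divisions to reduce to a base case of size 1. The algorithm makes 1 recursive call at each level.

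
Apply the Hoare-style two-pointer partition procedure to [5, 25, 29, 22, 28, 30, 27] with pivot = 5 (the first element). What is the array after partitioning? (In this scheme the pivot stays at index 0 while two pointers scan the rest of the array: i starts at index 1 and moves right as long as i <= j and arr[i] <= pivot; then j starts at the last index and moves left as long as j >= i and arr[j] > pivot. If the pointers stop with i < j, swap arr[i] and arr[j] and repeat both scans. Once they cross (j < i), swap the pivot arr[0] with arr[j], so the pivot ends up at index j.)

Hoare-style two-pointer partition with pivot = 5:

Initial array: [5, 25, 29, 22, 28, 30, 27]

Pointers start at i = 1, j = 6.
i ends at 1, j ends at 0: the pointers have crossed (j < i), so scanning stops.

j = 0, so swapping arr[0] with arr[j] leaves the pivot at position 0: [5, 25, 29, 22, 28, 30, 27]
Pivot position: 0

After partitioning with pivot 5, the array becomes [5, 25, 29, 22, 28, 30, 27]. The pivot is placed at index 0. All elements to the left of the pivot are <= 5, and all elements to the right are > 5.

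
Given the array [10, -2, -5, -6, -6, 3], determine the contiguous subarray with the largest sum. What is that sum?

Using Kadane's algorithm on [10, -2, -5, -6, -6, 3]:

Scanning through the array:
Position 1 (value -2): max_ending_here = 8, max_so_far = 10
Position 2 (value -5): max_ending_here = 3, max_so_far = 10
Position 3 (value -6): max_ending_here = -3, max_so_far = 10
Position 4 (value -6): max_ending_here = -6, max_so_far = 10
Position 5 (value 3): max_ending_here = 3, max_so_far = 10

Maximum subarray: [10]
Maximum sum: 10

The maximum subarray is [10] with sum 10. This subarray runs from index 0 to index 0.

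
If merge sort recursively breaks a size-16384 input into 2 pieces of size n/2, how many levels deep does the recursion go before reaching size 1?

For divide and conquer with division factor 2:

Problem sizes at each level:
Level 0: 16384
Level 1: 8192
Level 2: 4096
Level 3: 2048
Level 4: 1024
Level 5: 512
Level 6: 256
Level 7: 128
Level 8: 64
Level 9: 32
Level 10: 16
Level 11: 8
Level 12: 4
Level 13: 2
Level 14: 1

The root is level 0 and the size-1 base case is level 14 (the tree spans levels 0 through 14, i.e. 15 levels counting the root), so the depth is the number of divisions: log_2(16384) = 14

The recursion tree depth is log_2(16384) = 14. At each level, the problem size is divided by 2, so it takes 14 divisions to reduce to a base case of size 1. The algorithm makes 2 recursive calls at each level.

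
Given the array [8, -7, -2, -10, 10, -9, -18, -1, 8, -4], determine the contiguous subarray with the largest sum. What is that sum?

Using Kadane's algorithm on [8, -7, -2, -10, 10, -9, -18, -1, 8, -4]:

Scanning through the array:
Position 1 (value -7): max_ending_here = 1, max_so_far = 8
Position 2 (value -2): max_ending_here = -1, max_so_far = 8
Position 3 (value -10): max_ending_here = -10, max_so_far = 8
Position 4 (value 10): max_ending_here = 10, max_so_far = 10
Position 5 (value -9): max_ending_here = 1, max_so_far = 10
Position 6 (value -18): max_ending_here = -17, max_so_far = 10
Position 7 (value -1): max_ending_here = -1, max_so_far = 10
Position 8 (value 8): max_ending_here = 8, max_so_far = 10
Position 9 (value -4): max_ending_here = 4, max_so_far = 10

Maximum subarray: [10]
Maximum sum: 10

The maximum subarray is [10] with sum 10. This subarray runs from index 4 to index 4.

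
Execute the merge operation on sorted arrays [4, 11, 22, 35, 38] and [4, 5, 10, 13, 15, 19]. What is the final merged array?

Merging process:

Compare 4 vs 4: take 4 from left. Merged: [4]
Compare 11 vs 4: take 4 from right. Merged: [4, 4]
Compare 11 vs 5: take 5 from right. Merged: [4, 4, 5]
Compare 11 vs 10: take 10 from right. Merged: [4, 4, 5, 10]
Compare 11 vs 13: take 11 from left. Merged: [4, 4, 5, 10, 11]
Compare 22 vs 13: take 13 from right. Merged: [4, 4, 5, 10, 11, 13]
Compare 22 vs 15: take 15 from right. Merged: [4, 4, 5, 10, 11, 13, 15]
Compare 22 vs 19: take 19 from right. Merged: [4, 4, 5, 10, 11, 13, 15, 19]
Append remaining from left: [22, 35, 38]. Merged: [4, 4, 5, 10, 11, 13, 15, 19, 22, 35, 38]

Final merged array: [4, 4, 5, 10, 11, 13, 15, 19, 22, 35, 38]
Total comparisons: 8

The merged array is [4, 4, 5, 10, 11, 13, 15, 19, 22, 35, 38], requiring 8 comparisons. The merge step runs in O(n) time where n is the total number of elements.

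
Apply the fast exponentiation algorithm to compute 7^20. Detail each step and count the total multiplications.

Computing 7^20 by squaring (build up from 7^1; each line after the first costs one multiplication):

7^1 = 7
7^2 = (7^1)^2 = 7^2 = 49
7^4 = (7^2)^2 = 49^2 = 2401
7^5 = 7 * 7^4 = 7 * 2401 = 16807
7^10 = (7^5)^2 = 16807^2 = 282475249
7^20 = (7^10)^2 = 282475249^2 = 79792266297612001

Result: 79792266297612001
Multiplications needed: 5 (5 lines after 7^1)

7^20 = 79792266297612001. Using exponentiation by squaring, this requires 5 multiplications. The key idea: if the exponent is even, square the half-power; if odd, multiply by the base once.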